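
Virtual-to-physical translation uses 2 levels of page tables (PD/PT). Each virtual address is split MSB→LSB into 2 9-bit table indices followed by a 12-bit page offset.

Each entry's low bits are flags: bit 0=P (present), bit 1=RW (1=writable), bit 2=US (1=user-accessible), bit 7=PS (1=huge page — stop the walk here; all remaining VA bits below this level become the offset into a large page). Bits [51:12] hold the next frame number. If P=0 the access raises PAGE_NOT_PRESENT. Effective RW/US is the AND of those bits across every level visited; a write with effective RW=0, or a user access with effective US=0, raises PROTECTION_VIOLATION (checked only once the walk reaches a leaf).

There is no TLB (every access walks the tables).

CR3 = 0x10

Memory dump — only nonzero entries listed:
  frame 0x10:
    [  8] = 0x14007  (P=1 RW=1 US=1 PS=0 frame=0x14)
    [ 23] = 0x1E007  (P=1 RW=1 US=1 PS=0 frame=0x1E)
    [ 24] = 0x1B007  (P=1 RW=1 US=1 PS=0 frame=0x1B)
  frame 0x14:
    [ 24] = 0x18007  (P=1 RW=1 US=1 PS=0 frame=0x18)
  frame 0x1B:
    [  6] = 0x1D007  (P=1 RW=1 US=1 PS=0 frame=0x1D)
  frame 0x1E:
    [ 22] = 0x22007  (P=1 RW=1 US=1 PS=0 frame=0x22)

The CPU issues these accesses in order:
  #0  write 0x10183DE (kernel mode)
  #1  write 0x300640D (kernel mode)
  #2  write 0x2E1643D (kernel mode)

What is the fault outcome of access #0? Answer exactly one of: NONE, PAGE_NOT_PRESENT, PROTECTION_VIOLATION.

Walk each access:
#0 VA=0x10183DE (w,kernel):
  [0] read 0x10 idx=8: raw=0x14007 flags P=1 W=1 U=1 S=0
  [1] read 0x14 idx=24: raw=0x18007 flags P=1 W=1 U=1 S=0
  → PA=0x183DE  (2 entries read)
#1 VA=0x300640D (w,kernel):
  [0] read 0x10 idx=24: raw=0x1B007 flags P=1 W=1 U=1 S=0
  [1] read 0x1B idx=6: raw=0x1D007 flags P=1 W=1 U=1 S=0
  → PA=0x1D40D  (2 entries read)
#2 VA=0x2E1643D (w,kernel):
  [0] read 0x10 idx=23: raw=0x1E007 flags P=1 W=1 U=1 S=0
  [1] read 0x1E idx=22: raw=0x22007 flags P=1 W=1 U=1 S=0
  → PA=0x2243D  (2 entries read)

Access #0 fault: NONE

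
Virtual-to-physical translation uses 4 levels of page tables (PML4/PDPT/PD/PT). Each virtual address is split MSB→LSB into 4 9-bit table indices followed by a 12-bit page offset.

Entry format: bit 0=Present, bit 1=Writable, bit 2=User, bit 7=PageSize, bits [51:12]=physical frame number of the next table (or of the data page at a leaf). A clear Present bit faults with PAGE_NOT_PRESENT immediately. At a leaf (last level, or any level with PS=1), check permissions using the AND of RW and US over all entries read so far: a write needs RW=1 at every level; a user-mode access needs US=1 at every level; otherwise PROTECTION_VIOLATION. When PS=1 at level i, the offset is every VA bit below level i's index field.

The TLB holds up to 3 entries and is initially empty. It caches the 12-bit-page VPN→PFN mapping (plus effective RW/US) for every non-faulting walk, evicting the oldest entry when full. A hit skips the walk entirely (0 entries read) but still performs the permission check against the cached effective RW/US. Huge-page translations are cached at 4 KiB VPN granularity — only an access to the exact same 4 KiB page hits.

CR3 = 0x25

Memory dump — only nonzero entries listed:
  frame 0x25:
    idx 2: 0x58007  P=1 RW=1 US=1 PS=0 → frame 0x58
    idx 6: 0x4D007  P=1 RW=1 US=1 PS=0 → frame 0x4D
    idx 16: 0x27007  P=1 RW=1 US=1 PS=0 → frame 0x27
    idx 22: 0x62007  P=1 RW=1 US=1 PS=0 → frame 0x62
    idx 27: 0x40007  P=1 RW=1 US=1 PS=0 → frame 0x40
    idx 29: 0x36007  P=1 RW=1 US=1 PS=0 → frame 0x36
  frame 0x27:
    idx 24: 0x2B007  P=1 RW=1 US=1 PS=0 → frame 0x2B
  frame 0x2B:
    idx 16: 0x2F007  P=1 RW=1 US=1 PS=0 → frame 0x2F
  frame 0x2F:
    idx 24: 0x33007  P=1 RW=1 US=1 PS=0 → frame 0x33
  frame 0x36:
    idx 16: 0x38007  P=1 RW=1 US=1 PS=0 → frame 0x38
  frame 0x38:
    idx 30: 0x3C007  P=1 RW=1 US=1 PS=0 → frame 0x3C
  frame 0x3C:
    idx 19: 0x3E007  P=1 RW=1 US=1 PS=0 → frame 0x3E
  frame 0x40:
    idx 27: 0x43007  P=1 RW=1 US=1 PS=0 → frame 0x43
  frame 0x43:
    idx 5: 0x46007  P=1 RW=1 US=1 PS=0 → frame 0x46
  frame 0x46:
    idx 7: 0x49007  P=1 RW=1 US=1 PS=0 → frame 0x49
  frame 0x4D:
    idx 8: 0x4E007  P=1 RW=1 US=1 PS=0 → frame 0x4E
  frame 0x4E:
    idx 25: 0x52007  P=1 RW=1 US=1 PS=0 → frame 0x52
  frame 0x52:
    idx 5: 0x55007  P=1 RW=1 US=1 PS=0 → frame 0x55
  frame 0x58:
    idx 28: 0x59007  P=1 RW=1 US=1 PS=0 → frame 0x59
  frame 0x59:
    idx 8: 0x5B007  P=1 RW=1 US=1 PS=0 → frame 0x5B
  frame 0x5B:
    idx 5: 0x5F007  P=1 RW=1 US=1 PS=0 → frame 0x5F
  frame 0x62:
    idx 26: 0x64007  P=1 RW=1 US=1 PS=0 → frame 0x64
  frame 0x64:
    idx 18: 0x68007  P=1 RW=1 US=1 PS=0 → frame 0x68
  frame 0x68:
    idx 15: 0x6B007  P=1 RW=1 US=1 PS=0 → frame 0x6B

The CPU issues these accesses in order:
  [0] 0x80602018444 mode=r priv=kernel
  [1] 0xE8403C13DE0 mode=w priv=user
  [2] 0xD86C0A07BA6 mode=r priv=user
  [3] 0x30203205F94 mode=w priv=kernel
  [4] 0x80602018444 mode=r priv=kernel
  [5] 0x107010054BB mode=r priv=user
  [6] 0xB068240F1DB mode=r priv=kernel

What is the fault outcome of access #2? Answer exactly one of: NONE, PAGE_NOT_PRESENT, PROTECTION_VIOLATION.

Walk each access:
#0 VA=0x80602018444 (r,kernel):
  lvl0: tbl 0x25, slot 16 ⇒ 0x27007 (P1/RW1/US1/PS0)
  lvl1: tbl 0x27, slot 24 ⇒ 0x2B007 (P1/RW1/US1/PS0)
  lvl2: tbl 0x2B, slot 16 ⇒ 0x2F007 (P1/RW1/US1/PS0)
  lvl3: tbl 0x2F, slot 24 ⇒ 0x33007 (P1/RW1/US1/PS0)
  ✓ 0x33444  — 4 lookups
#1 VA=0xE8403C13DE0 (w,user):
  lvl0: tbl 0x25, slot 29 ⇒ 0x36007 (P1/RW1/US1/PS0)
  lvl1: tbl 0x36, slot 16 ⇒ 0x38007 (P1/RW1/US1/PS0)
  lvl2: tbl 0x38, slot 30 ⇒ 0x3C007 (P1/RW1/US1/PS0)
  lvl3: tbl 0x3C, slot 19 ⇒ 0x3E007 (P1/RW1/US1/PS0)
  ✓ 0x3EDE0  — 4 lookups
#2 VA=0xD86C0A07BA6 (r,user):
  lvl0: tbl 0x25, slot 27 ⇒ 0x40007 (P1/RW1/US1/PS0)
  lvl1: tbl 0x40, slot 27 ⇒ 0x43007 (P1/RW1/US1/PS0)
  lvl2: tbl 0x43, slot 5 ⇒ 0x46007 (P1/RW1/US1/PS0)
  lvl3: tbl 0x46, slot 7 ⇒ 0x49007 (P1/RW1/US1/PS0)
  ✓ 0x49BA6  — 4 lookups
#3 VA=0x30203205F94 (w,kernel):
  lvl0: tbl 0x25, slot 6 ⇒ 0x4D007 (P1/RW1/US1/PS0)
  lvl1: tbl 0x4D, slot 8 ⇒ 0x4E007 (P1/RW1/US1/PS0)
  lvl2: tbl 0x4E, slot 25 ⇒ 0x52007 (P1/RW1/US1/PS0)
  lvl3: tbl 0x52, slot 5 ⇒ 0x55007 (P1/RW1/US1/PS0)
  ✓ 0x55F94  — 4 lookups
#4 VA=0x80602018444 (r,kernel):
  lvl0: tbl 0x25, slot 16 ⇒ 0x27007 (P1/RW1/US1/PS0)
  lvl1: tbl 0x27, slot 24 ⇒ 0x2B007 (P1/RW1/US1/PS0)
  lvl2: tbl 0x2B, slot 16 ⇒ 0x2F007 (P1/RW1/US1/PS0)
  lvl3: tbl 0x2F, slot 24 ⇒ 0x33007 (P1/RW1/US1/PS0)
  ✓ 0x33444  — 4 lookups
#5 VA=0x107010054BB (r,user):
  lvl0: tbl 0x25, slot 2 ⇒ 0x58007 (P1/RW1/US1/PS0)
  lvl1: tbl 0x58, slot 28 ⇒ 0x59007 (P1/RW1/US1/PS0)
  lvl2: tbl 0x59, slot 8 ⇒ 0x5B007 (P1/RW1/US1/PS0)
  lvl3: tbl 0x5B, slot 5 ⇒ 0x5F007 (P1/RW1/US1/PS0)
  ✓ 0x5F4BB  — 4 lookups
#6 VA=0xB068240F1DB (r,kernel):
  lvl0: tbl 0x25, slot 22 ⇒ 0x62007 (P1/RW1/US1/PS0)
  lvl1: tbl 0x62, slot 26 ⇒ 0x64007 (P1/RW1/US1/PS0)
  lvl2: tbl 0x64, slot 18 ⇒ 0x68007 (P1/RW1/US1/PS0)
  lvl3: tbl 0x68, slot 15 ⇒ 0x6B007 (P1/RW1/US1/PS0)
  ✓ 0x6B1DB  — 4 lookups

Access #2 fault: NONE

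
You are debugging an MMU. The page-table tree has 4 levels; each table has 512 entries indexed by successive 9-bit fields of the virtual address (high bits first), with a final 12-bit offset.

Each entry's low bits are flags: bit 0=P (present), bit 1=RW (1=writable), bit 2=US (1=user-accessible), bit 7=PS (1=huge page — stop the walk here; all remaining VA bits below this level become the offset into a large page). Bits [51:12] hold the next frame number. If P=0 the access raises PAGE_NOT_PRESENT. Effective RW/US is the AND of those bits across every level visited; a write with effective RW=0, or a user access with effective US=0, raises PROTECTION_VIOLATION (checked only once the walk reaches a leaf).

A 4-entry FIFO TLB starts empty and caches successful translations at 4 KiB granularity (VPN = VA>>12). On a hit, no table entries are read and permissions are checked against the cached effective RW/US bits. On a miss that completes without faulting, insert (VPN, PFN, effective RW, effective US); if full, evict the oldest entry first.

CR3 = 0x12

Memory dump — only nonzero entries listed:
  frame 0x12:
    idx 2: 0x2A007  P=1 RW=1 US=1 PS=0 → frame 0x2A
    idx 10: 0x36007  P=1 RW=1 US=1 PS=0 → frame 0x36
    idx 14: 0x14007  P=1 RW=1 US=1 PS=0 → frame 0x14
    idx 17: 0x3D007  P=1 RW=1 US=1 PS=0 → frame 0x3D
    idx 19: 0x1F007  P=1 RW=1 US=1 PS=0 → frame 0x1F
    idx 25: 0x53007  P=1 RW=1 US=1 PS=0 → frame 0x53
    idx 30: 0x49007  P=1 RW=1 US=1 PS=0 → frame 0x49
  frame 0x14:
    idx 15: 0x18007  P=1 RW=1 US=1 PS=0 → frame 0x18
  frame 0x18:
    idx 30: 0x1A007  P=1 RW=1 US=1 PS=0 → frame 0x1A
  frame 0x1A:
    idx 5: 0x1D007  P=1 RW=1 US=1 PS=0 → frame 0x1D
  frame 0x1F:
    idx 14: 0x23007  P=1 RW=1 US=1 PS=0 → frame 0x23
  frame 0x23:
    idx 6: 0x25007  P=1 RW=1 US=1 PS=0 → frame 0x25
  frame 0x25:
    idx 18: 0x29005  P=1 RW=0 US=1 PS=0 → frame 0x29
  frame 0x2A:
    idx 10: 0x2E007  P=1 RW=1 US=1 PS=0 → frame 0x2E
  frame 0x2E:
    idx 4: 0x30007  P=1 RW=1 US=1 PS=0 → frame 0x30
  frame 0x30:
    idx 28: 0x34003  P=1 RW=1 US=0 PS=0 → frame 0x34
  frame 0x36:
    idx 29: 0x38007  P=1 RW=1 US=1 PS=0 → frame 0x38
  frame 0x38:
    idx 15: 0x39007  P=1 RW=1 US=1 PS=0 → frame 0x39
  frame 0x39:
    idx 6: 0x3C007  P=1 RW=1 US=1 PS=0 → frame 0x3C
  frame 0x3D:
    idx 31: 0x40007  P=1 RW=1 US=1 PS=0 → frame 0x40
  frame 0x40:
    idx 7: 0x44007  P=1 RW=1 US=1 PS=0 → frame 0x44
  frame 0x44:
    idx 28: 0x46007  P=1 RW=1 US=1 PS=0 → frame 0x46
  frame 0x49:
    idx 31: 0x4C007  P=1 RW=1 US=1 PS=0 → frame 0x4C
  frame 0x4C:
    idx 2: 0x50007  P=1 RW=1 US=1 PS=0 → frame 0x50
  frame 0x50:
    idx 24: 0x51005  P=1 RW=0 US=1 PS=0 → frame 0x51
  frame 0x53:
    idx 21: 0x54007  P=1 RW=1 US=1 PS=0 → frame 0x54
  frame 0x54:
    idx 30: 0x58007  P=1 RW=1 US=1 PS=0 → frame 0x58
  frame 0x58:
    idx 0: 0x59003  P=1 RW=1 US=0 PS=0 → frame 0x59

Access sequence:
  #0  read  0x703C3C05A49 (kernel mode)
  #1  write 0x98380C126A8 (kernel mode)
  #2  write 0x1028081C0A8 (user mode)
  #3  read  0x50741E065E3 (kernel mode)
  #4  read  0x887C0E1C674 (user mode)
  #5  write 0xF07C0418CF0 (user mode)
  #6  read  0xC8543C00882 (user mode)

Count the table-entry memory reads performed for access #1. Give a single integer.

Per-access translation:
#0 VA=0x703C3C05A49 (r,kernel):
  L0 @0x12[14] → 0x14007  P=1,RW=1,US=1,PS=0
  L1 @0x14[15] → 0x18007  P=1,RW=1,US=1,PS=0
  L2 @0x18[30] → 0x1A007  P=1,RW=1,US=1,PS=0
  L3 @0x1A[5] → 0x1D007  P=1,RW=1,US=1,PS=0
  ⇒ phys 0x1DA49  [4 reads]
#1 VA=0x98380C126A8 (w,kernel):
  L0 @0x12[19] → 0x1F007  P=1,RW=1,US=1,PS=0
  L1 @0x1F[14] → 0x23007  P=1,RW=1,US=1,PS=0
  L2 @0x23[6] → 0x25007  P=1,RW=1,US=1,PS=0
  L3 @0x25[18] → 0x29005  P=1,RW=0,US=1,PS=0
  → PROTECTION_VIOLATION  (4 entries read)
#2 VA=0x1028081C0A8 (w,user):
  L0 @0x12[2] → 0x2A007  P=1,RW=1,US=1,PS=0
  L1 @0x2A[10] → 0x2E007  P=1,RW=1,US=1,PS=0
  L2 @0x2E[4] → 0x30007  P=1,RW=1,US=1,PS=0
  L3 @0x30[28] → 0x34003  P=1,RW=1,US=0,PS=0
  → PROTECTION_VIOLATION  (4 entries read)
#3 VA=0x50741E065E3 (r,kernel):
  L0 @0x12[10] → 0x36007  P=1,RW=1,US=1,PS=0
  L1 @0x36[29] → 0x38007  P=1,RW=1,US=1,PS=0
  L2 @0x38[15] → 0x39007  P=1,RW=1,US=1,PS=0
  L3 @0x39[6] → 0x3C007  P=1,RW=1,US=1,PS=0
  ⇒ phys 0x3C5E3  [4 reads]
#4 VA=0x887C0E1C674 (r,user):
  L0 @0x12[17] → 0x3D007  P=1,RW=1,US=1,PS=0
  L1 @0x3D[31] → 0x40007  P=1,RW=1,US=1,PS=0
  L2 @0x40[7] → 0x44007  P=1,RW=1,US=1,PS=0
  L3 @0x44[28] → 0x46007  P=1,RW=1,US=1,PS=0
  ⇒ phys 0x46674  [4 reads]
#5 VA=0xF07C0418CF0 (w,user):
  L0 @0x12[30] → 0x49007  P=1,RW=1,US=1,PS=0
  L1 @0x49[31] → 0x4C007  P=1,RW=1,US=1,PS=0
  L2 @0x4C[2] → 0x50007  P=1,RW=1,US=1,PS=0
  L3 @0x50[24] → 0x51005  P=1,RW=0,US=1,PS=0
  → PROTECTION_VIOLATION  (4 entries read)
#6 VA=0xC8543C00882 (r,user):
  L0 @0x12[25] → 0x53007  P=1,RW=1,US=1,PS=0
  L1 @0x53[21] → 0x54007  P=1,RW=1,US=1,PS=0
  L2 @0x54[30] → 0x58007  P=1,RW=1,US=1,PS=0
  L3 @0x58[0] → 0x59003  P=1,RW=1,US=0,PS=0
  → PROTECTION_VIOLATION  (4 entries read)

Entries read for #1: 4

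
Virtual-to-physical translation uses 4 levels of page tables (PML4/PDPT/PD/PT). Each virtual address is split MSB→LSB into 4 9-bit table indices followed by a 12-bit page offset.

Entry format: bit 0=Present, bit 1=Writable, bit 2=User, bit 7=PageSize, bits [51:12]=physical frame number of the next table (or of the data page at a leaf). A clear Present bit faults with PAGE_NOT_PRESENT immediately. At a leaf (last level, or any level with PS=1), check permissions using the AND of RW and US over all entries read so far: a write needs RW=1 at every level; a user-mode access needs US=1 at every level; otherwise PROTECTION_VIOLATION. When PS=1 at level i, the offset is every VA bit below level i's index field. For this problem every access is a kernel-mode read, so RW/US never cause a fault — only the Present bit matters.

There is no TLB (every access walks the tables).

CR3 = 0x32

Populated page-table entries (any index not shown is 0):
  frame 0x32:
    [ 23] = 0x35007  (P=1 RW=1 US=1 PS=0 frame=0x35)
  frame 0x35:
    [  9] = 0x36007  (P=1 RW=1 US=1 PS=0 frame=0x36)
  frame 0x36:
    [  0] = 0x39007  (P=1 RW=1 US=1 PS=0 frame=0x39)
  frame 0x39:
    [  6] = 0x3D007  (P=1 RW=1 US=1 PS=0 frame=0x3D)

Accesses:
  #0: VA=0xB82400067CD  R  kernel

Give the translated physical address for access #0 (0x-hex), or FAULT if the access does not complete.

Per-access translation:
#0 VA=0xB82400067CD (r,kernel):
  [0] read 0x32 idx=23: raw=0x35007 flags P=1 W=1 U=1 S=0
  [1] read 0x35 idx=9: raw=0x36007 flags P=1 W=1 U=1 S=0
  [2] read 0x36 idx=0: raw=0x39007 flags P=1 W=1 U=1 S=0
  [3] read 0x39 idx=6: raw=0x3D007 flags P=1 W=1 U=1 S=0
  → PA=0x3D7CD  (4 entries read)

Access #0 PA: 0x3D7CD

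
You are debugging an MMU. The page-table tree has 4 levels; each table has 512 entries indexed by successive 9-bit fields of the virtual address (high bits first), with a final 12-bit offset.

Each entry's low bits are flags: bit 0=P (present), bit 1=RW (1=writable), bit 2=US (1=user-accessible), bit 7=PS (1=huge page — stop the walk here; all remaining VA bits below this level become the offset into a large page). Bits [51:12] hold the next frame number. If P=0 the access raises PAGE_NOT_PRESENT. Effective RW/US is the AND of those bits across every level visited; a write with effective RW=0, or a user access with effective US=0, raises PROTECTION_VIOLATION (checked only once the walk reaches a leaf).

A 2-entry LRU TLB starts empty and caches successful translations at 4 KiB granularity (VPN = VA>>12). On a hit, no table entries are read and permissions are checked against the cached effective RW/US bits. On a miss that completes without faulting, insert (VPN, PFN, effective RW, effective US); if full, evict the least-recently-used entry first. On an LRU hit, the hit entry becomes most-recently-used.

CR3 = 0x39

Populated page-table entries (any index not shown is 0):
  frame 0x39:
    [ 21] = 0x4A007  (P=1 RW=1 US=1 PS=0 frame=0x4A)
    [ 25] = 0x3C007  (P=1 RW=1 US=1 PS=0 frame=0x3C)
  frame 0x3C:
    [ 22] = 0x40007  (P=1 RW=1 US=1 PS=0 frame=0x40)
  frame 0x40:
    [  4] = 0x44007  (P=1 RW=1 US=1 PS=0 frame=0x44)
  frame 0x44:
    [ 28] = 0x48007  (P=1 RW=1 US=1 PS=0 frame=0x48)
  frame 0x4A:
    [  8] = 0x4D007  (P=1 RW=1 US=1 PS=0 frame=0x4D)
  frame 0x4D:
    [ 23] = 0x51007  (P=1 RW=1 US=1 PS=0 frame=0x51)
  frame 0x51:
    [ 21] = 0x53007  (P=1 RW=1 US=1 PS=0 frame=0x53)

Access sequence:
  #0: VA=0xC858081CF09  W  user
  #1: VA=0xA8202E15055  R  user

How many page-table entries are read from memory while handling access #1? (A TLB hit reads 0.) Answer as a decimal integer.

Walk each access:
#0 VA=0xC858081CF09 (w,user):
  L0: frame=0x39 idx=25 entry=0x3C007 [P=1 RW=1 US=1 PS=0]
  L1: frame=0x3C idx=22 entry=0x40007 [P=1 RW=1 US=1 PS=0]
  L2: frame=0x40 idx=4 entry=0x44007 [P=1 RW=1 US=1 PS=0]
  L3: frame=0x44 idx=28 entry=0x48007 [P=1 RW=1 US=1 PS=0]
  ✓ 0x48F09  — 4 lookups
#1 VA=0xA8202E15055 (r,user):
  L0: frame=0x39 idx=21 entry=0x4A007 [P=1 RW=1 US=1 PS=0]
  L1: frame=0x4A idx=8 entry=0x4D007 [P=1 RW=1 US=1 PS=0]
  L2: frame=0x4D idx=23 entry=0x51007 [P=1 RW=1 US=1 PS=0]
  L3: frame=0x51 idx=21 entry=0x53007 [P=1 RW=1 US=1 PS=0]
  ✓ 0x53055  — 4 lookups

Entries read for #1: 4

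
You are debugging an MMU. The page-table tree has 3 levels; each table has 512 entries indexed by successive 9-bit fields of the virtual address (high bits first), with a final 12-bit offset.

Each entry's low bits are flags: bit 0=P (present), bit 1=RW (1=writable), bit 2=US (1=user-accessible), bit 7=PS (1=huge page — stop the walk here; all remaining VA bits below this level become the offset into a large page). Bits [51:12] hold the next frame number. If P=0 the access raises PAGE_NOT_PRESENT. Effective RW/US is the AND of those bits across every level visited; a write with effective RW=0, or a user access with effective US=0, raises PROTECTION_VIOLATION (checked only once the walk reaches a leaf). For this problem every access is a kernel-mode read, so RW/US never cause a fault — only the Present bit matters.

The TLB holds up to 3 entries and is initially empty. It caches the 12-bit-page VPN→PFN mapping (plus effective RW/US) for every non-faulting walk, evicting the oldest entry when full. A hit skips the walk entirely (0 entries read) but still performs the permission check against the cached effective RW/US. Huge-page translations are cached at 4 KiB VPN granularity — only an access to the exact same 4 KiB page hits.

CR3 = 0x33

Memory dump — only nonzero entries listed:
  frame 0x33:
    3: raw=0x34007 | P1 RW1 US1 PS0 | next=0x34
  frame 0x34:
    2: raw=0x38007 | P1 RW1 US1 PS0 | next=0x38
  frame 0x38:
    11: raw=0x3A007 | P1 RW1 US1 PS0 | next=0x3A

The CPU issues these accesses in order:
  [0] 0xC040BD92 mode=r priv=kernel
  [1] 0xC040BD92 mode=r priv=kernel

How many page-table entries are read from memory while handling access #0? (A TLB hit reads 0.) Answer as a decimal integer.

Per-access translation:
#0 VA=0xC040BD92 (r,kernel):
  L0 @0x33[3] → 0x34007  P=1,RW=1,US=1,PS=0
  L1 @0x34[2] → 0x38007  P=1,RW=1,US=1,PS=0
  L2 @0x38[11] → 0x3A007  P=1,RW=1,US=1,PS=0
  → PA=0x3AD92  (3 entries read)
#1 VA=0xC040BD92 (r,kernel):
  TLB hit vpn=0xC040B → PA=0x3AD92

Entries read for #0: 3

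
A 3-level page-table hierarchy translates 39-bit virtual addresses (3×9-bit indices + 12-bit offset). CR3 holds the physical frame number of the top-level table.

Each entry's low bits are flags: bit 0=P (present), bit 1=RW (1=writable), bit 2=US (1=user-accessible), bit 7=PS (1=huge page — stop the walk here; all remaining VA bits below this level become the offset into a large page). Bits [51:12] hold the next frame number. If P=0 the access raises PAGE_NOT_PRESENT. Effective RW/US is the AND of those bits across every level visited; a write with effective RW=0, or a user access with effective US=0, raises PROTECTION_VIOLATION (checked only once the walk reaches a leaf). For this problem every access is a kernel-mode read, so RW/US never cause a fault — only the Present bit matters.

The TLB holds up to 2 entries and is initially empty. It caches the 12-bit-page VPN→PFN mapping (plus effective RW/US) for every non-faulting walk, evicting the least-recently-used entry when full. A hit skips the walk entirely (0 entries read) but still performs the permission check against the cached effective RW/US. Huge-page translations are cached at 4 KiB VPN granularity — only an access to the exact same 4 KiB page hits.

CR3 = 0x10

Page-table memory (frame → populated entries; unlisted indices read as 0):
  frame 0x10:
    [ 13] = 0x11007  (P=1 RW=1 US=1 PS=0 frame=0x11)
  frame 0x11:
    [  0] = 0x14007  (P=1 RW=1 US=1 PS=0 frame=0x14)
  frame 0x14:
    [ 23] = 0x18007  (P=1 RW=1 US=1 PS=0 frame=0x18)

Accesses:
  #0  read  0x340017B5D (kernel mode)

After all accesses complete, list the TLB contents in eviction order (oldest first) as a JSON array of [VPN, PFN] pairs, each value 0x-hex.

Per-access translation:
#0 VA=0x340017B5D (r,kernel):
  L0 @0x10[13] → 0x11007  P=1,RW=1,US=1,PS=0
  L1 @0x11[0] → 0x14007  P=1,RW=1,US=1,PS=0
  L2 @0x14[23] → 0x18007  P=1,RW=1,US=1,PS=0
  ✓ 0x18B5D  — 3 lookups

TLB: [["0x340017", "0x18"]]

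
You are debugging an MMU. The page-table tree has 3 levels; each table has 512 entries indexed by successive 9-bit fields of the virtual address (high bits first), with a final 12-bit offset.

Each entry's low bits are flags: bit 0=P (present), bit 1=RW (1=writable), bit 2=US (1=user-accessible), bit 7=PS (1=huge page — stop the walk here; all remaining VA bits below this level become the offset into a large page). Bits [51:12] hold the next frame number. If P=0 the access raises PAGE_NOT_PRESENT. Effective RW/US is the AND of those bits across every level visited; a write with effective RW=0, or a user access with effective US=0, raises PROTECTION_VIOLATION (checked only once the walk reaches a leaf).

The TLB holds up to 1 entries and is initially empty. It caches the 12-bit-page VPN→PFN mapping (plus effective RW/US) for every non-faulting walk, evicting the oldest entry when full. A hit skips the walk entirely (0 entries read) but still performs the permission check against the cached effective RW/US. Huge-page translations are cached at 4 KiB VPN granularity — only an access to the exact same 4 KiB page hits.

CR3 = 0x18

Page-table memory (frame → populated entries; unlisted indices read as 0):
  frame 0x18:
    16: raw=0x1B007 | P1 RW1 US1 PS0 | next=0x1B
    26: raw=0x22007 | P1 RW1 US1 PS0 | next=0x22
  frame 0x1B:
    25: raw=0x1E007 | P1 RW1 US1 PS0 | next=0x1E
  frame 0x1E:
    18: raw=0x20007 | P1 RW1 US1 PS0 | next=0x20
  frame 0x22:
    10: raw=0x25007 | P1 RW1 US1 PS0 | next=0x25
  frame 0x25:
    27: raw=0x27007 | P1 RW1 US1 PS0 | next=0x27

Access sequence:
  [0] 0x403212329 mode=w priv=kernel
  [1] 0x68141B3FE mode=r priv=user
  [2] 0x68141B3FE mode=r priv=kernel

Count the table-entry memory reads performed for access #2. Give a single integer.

Per-access translation:
#0 VA=0x403212329 (w,kernel):
  L0: frame=0x18 idx=16 entry=0x1B007 [P=1 RW=1 US=1 PS=0]
  L1: frame=0x1B idx=25 entry=0x1E007 [P=1 RW=1 US=1 PS=0]
  L2: frame=0x1E idx=18 entry=0x20007 [P=1 RW=1 US=1 PS=0]
  ⇒ phys 0x20329  [3 reads]
#1 VA=0x68141B3FE (r,user):
  L0: frame=0x18 idx=26 entry=0x22007 [P=1 RW=1 US=1 PS=0]
  L1: frame=0x22 idx=10 entry=0x25007 [P=1 RW=1 US=1 PS=0]
  L2: frame=0x25 idx=27 entry=0x27007 [P=1 RW=1 US=1 PS=0]
  ⇒ phys 0x273FE  [3 reads]
#2 VA=0x68141B3FE (r,kernel):
  TLB hit vpn=0x68141B → PA=0x273FE

Entries read for #2: 0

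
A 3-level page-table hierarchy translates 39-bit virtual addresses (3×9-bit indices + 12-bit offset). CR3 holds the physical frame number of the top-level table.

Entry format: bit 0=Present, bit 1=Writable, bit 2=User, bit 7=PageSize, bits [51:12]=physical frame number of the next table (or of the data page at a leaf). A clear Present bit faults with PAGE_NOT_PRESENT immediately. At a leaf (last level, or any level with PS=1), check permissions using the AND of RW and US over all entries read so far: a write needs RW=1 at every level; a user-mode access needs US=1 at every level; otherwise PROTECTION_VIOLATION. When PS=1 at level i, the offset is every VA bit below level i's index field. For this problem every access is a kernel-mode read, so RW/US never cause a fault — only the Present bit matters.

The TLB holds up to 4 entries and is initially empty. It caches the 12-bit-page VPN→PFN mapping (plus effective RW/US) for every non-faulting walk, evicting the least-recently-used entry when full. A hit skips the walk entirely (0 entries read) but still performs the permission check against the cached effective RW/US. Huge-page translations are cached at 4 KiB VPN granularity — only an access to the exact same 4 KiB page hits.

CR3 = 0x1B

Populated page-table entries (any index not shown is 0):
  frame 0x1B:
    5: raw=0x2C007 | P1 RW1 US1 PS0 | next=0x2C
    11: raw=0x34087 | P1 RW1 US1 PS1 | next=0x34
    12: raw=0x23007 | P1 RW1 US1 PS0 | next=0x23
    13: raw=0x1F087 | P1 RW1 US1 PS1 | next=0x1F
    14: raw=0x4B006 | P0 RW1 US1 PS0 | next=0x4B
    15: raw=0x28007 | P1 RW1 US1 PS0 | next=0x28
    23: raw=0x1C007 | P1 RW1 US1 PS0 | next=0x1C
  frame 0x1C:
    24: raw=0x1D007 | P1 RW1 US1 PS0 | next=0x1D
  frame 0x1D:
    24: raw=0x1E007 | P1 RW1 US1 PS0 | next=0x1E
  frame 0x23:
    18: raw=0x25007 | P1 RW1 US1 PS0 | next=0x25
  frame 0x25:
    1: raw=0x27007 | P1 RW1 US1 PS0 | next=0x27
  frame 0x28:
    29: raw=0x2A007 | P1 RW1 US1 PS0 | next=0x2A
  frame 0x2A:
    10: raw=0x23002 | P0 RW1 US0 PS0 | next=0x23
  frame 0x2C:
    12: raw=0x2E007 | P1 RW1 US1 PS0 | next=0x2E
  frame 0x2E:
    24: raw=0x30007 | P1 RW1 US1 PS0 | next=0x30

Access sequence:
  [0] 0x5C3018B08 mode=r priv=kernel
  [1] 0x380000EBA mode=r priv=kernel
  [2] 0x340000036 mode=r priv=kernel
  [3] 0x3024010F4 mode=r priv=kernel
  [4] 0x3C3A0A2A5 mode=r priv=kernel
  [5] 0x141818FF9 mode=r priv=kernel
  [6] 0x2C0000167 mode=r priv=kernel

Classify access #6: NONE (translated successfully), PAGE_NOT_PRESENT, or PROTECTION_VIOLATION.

Walk each access:
#0 VA=0x5C3018B08 (r,kernel):
  [0] read 0x1B idx=23: raw=0x1C007 flags P=1 W=1 U=1 S=0
  [1] read 0x1C idx=24: raw=0x1D007 flags P=1 W=1 U=1 S=0
  [2] read 0x1D idx=24: raw=0x1E007 flags P=1 W=1 U=1 S=0
  ✓ 0x1EB08  — 3 lookups
#1 VA=0x380000EBA (r,kernel):
  [0] read 0x1B idx=14: raw=0x4B006 flags P=0 W=1 U=1 S=0
  → PAGE_NOT_PRESENT  (1 entries read)
#2 VA=0x340000036 (r,kernel):
  [0] read 0x1B idx=13: raw=0x1F087 flags P=1 W=1 U=1 S=1
  ✓ 0x1F036 (huge @L0)  — 1 lookups
#3 VA=0x3024010F4 (r,kernel):
  [0] read 0x1B idx=12: raw=0x23007 flags P=1 W=1 U=1 S=0
  [1] read 0x23 idx=18: raw=0x25007 flags P=1 W=1 U=1 S=0
  [2] read 0x25 idx=1: raw=0x27007 flags P=1 W=1 U=1 S=0
  ✓ 0x270F4  — 3 lookups
#4 VA=0x3C3A0A2A5 (r,kernel):
  [0] read 0x1B idx=15: raw=0x28007 flags P=1 W=1 U=1 S=0
  [1] read 0x28 idx=29: raw=0x2A007 flags P=1 W=1 U=1 S=0
  [2] read 0x2A idx=10: raw=0x23002 flags P=0 W=1 U=0 S=0
  → PAGE_NOT_PRESENT  (3 entries read)
#5 VA=0x141818FF9 (r,kernel):
  [0] read 0x1B idx=5: raw=0x2C007 flags P=1 W=1 U=1 S=0
  [1] read 0x2C idx=12: raw=0x2E007 flags P=1 W=1 U=1 S=0
  [2] read 0x2E idx=24: raw=0x30007 flags P=1 W=1 U=1 S=0
  ✓ 0x30FF9  — 3 lookups
#6 VA=0x2C0000167 (r,kernel):
  [0] read 0x1B idx=11: raw=0x34087 flags P=1 W=1 U=1 S=1
  ✓ 0x34167 (huge @L0)  — 1 lookups

Access #6 fault: NONE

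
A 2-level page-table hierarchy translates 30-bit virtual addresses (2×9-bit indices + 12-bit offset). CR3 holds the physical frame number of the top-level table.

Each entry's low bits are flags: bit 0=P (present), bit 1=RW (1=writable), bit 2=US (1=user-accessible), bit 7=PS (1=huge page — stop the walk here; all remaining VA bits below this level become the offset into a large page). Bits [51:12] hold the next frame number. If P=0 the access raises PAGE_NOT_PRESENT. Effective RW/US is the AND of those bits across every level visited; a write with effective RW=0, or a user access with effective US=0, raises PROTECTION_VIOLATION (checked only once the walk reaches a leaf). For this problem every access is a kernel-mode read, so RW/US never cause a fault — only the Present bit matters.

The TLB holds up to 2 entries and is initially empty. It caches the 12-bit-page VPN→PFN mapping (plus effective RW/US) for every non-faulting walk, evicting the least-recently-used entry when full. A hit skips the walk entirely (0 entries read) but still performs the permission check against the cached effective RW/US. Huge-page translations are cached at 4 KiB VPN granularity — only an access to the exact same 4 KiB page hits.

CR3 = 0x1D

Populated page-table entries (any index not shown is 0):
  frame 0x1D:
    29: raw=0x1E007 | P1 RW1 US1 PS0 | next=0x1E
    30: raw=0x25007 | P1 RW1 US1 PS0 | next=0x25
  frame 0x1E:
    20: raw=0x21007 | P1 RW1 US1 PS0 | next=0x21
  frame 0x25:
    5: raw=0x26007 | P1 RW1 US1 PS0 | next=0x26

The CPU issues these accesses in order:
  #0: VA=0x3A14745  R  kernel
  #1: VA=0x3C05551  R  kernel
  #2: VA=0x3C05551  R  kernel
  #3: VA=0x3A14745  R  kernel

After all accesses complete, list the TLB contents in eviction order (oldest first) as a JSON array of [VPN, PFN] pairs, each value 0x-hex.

Walk each access:
#0 VA=0x3A14745 (r,kernel):
  L0 @0x1D[29] → 0x1E007  P=1,RW=1,US=1,PS=0
  L1 @0x1E[20] → 0x21007  P=1,RW=1,US=1,PS=0
  ⇒ phys 0x21745  [2 reads]
#1 VA=0x3C05551 (r,kernel):
  L0 @0x1D[30] → 0x25007  P=1,RW=1,US=1,PS=0
  L1 @0x25[5] → 0x26007  P=1,RW=1,US=1,PS=0
  ⇒ phys 0x26551  [2 reads]
#2 VA=0x3C05551 (r,kernel):
  TLB hit vpn=0x3C05 → PA=0x26551
#3 VA=0x3A14745 (r,kernel):
  TLB hit vpn=0x3A14 → PA=0x21745

TLB: [["0x3C05", "0x26"], ["0x3A14", "0x21"]]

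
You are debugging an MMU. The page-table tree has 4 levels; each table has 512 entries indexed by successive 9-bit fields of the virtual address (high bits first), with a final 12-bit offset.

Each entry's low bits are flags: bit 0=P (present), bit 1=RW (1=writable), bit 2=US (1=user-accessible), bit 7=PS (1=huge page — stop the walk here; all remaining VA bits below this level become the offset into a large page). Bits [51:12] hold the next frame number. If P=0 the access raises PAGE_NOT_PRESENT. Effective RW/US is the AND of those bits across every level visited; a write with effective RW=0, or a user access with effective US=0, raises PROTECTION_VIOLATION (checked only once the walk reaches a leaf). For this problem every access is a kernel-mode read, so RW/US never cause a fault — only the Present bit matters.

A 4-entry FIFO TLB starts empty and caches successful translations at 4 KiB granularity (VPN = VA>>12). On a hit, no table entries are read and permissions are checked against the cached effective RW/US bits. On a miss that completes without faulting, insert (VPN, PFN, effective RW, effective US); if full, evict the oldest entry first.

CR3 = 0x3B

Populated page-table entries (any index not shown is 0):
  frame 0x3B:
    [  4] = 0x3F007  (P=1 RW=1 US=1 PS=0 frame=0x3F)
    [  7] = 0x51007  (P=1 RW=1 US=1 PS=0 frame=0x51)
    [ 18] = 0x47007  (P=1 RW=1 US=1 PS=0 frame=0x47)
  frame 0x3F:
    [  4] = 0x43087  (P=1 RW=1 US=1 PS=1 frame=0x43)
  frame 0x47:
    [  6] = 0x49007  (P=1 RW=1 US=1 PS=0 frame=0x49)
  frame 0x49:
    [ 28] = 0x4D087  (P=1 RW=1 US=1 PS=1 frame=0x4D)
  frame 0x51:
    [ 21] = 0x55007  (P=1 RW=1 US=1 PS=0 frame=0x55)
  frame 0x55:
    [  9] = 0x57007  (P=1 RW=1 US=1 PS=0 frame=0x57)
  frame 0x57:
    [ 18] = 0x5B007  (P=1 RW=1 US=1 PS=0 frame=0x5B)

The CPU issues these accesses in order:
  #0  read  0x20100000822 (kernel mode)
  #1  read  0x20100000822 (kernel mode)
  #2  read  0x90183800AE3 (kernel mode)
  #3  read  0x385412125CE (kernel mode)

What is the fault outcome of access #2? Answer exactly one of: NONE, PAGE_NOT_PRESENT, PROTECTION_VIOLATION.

Per-access translation:
#0 VA=0x20100000822 (r,kernel):
  L0 @0x3B[4] → 0x3F007  P=1,RW=1,US=1,PS=0
  L1 @0x3F[4] → 0x43087  P=1,RW=1,US=1,PS=1
  → PA=0x43822 (huge @L1)  (2 entries read)
#1 VA=0x20100000822 (r,kernel):
  TLB hit vpn=0x20100000 → PA=0x43822
#2 VA=0x90183800AE3 (r,kernel):
  L0 @0x3B[18] → 0x47007  P=1,RW=1,US=1,PS=0
  L1 @0x47[6] → 0x49007  P=1,RW=1,US=1,PS=0
  L2 @0x49[28] → 0x4D087  P=1,RW=1,US=1,PS=1
  → PA=0x4DAE3 (huge @L2)  (3 entries read)
#3 VA=0x385412125CE (r,kernel):
  L0 @0x3B[7] → 0x51007  P=1,RW=1,US=1,PS=0
  L1 @0x51[21] → 0x55007  P=1,RW=1,US=1,PS=0
  L2 @0x55[9] → 0x57007  P=1,RW=1,US=1,PS=0
  L3 @0x57[18] → 0x5B007  P=1,RW=1,US=1,PS=0
  → PA=0x5B5CE  (4 entries read)

Access #2 fault: NONE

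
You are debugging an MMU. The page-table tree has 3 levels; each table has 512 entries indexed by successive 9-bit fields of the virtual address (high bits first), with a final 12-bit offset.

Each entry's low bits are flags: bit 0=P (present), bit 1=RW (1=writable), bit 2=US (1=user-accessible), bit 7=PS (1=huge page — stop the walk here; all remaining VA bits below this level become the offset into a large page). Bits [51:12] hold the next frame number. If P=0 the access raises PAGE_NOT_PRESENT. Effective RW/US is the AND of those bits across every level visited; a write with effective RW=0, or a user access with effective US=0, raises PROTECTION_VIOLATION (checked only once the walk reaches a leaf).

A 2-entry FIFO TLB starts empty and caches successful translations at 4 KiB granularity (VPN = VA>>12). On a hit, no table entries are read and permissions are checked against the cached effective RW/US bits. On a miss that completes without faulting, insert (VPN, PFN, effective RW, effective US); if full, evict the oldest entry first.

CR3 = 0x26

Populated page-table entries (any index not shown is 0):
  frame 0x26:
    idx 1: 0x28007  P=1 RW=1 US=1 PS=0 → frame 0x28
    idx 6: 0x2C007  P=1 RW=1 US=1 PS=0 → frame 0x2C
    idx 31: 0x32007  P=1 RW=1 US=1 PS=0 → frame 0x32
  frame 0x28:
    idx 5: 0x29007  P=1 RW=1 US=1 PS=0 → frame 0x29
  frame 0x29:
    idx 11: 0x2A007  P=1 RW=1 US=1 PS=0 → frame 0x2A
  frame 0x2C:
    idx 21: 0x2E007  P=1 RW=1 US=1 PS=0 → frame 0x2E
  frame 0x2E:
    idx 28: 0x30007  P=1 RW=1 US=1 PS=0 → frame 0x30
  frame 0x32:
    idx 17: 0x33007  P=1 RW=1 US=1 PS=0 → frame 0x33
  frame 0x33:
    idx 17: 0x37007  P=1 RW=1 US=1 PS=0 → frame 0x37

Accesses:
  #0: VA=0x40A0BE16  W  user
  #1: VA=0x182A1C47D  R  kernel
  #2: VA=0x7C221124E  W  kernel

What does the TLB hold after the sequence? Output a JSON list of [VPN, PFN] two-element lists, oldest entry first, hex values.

Per-access translation:
#0 VA=0x40A0BE16 (w,user):
  [0] read 0x26 idx=1: raw=0x28007 flags P=1 W=1 U=1 S=0
  [1] read 0x28 idx=5: raw=0x29007 flags P=1 W=1 U=1 S=0
  [2] read 0x29 idx=11: raw=0x2A007 flags P=1 W=1 U=1 S=0
  ✓ 0x2AE16  — 3 lookups
#1 VA=0x182A1C47D (r,kernel):
  [0] read 0x26 idx=6: raw=0x2C007 flags P=1 W=1 U=1 S=0
  [1] read 0x2C idx=21: raw=0x2E007 flags P=1 W=1 U=1 S=0
  [2] read 0x2E idx=28: raw=0x30007 flags P=1 W=1 U=1 S=0
  ✓ 0x3047D  — 3 lookups
#2 VA=0x7C221124E (w,kernel):
  [0] read 0x26 idx=31: raw=0x32007 flags P=1 W=1 U=1 S=0
  [1] read 0x32 idx=17: raw=0x33007 flags P=1 W=1 U=1 S=0
  [2] read 0x33 idx=17: raw=0x37007 flags P=1 W=1 U=1 S=0
  ✓ 0x3724E  — 3 lookups

TLB: [["0x182A1C", "0x30"], ["0x7C2211", "0x37"]]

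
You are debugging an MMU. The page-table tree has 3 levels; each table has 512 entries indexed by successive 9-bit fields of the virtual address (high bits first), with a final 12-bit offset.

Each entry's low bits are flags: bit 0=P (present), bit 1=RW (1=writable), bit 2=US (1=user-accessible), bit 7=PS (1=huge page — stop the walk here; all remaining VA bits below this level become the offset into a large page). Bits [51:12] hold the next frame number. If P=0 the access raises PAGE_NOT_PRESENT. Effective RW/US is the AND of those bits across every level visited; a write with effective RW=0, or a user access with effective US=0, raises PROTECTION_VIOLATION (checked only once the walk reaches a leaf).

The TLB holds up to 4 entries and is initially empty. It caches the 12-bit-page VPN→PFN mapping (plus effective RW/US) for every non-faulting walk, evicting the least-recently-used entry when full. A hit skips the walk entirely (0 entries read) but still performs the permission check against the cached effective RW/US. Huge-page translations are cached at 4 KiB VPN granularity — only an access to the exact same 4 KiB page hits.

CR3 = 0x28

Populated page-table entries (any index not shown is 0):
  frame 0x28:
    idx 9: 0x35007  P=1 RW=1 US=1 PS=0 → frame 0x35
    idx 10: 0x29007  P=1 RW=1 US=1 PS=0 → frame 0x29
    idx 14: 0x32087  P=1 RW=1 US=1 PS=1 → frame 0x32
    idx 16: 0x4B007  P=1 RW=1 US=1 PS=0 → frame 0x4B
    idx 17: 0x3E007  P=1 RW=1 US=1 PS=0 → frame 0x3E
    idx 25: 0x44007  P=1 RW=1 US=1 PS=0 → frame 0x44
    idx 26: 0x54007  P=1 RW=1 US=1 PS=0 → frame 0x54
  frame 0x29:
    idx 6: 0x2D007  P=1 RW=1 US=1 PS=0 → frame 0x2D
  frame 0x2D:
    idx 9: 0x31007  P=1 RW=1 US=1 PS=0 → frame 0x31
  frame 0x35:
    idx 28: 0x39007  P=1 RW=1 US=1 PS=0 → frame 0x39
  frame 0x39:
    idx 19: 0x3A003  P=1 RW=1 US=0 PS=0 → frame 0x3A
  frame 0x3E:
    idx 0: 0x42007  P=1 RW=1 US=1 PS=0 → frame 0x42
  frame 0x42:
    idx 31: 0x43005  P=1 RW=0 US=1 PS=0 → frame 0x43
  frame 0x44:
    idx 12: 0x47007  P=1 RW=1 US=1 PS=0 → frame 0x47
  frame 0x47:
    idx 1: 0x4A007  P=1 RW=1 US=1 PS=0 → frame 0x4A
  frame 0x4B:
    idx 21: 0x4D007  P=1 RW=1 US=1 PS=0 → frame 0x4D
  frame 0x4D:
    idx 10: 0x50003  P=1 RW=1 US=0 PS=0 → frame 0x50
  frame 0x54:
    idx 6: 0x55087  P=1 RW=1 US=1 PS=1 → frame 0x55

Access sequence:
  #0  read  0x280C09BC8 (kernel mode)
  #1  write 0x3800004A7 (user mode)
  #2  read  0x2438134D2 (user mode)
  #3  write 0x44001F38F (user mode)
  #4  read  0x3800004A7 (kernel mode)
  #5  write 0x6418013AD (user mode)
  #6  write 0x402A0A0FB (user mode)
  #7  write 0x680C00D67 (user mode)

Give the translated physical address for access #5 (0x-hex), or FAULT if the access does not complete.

Walk each access:
#0 VA=0x280C09BC8 (r,kernel):
  L0 @0x28[10] → 0x29007  P=1,RW=1,US=1,PS=0
  L1 @0x29[6] → 0x2D007  P=1,RW=1,US=1,PS=0
  L2 @0x2D[9] → 0x31007  P=1,RW=1,US=1,PS=0
  ✓ 0x31BC8  — 3 lookups
#1 VA=0x3800004A7 (w,user):
  L0 @0x28[14] → 0x32087  P=1,RW=1,US=1,PS=1
  ✓ 0x324A7 (huge @L0)  — 1 lookups
#2 VA=0x2438134D2 (r,user):
  L0 @0x28[9] → 0x35007  P=1,RW=1,US=1,PS=0
  L1 @0x35[28] → 0x39007  P=1,RW=1,US=1,PS=0
  L2 @0x39[19] → 0x3A003  P=1,RW=1,US=0,PS=0
  ✗ PROTECTION_VIOLATION  [3 reads]
#3 VA=0x44001F38F (w,user):
  L0 @0x28[17] → 0x3E007  P=1,RW=1,US=1,PS=0
  L1 @0x3E[0] → 0x42007  P=1,RW=1,US=1,PS=0
  L2 @0x42[31] → 0x43005  P=1,RW=0,US=1,PS=0
  ✗ PROTECTION_VIOLATION  [3 reads]
#4 VA=0x3800004A7 (r,kernel):
  TLB hit vpn=0x380000 → PA=0x324A7
#5 VA=0x6418013AD (w,user):
  L0 @0x28[25] → 0x44007  P=1,RW=1,US=1,PS=0
  L1 @0x44[12] → 0x47007  P=1,RW=1,US=1,PS=0
  L2 @0x47[1] → 0x4A007  P=1,RW=1,US=1,PS=0
  ✓ 0x4A3AD  — 3 lookups
#6 VA=0x402A0A0FB (w,user):
  L0 @0x28[16] → 0x4B007  P=1,RW=1,US=1,PS=0
  L1 @0x4B[21] → 0x4D007  P=1,RW=1,US=1,PS=0
  L2 @0x4D[10] → 0x50003  P=1,RW=1,US=0,PS=0
  ✗ PROTECTION_VIOLATION  [3 reads]
#7 VA=0x680C00D67 (w,user):
  L0 @0x28[26] → 0x54007  P=1,RW=1,US=1,PS=0
  L1 @0x54[6] → 0x55087  P=1,RW=1,US=1,PS=1
  ✓ 0x55D67 (huge @L1)  — 2 lookups

Access #5 PA: 0x4A3AD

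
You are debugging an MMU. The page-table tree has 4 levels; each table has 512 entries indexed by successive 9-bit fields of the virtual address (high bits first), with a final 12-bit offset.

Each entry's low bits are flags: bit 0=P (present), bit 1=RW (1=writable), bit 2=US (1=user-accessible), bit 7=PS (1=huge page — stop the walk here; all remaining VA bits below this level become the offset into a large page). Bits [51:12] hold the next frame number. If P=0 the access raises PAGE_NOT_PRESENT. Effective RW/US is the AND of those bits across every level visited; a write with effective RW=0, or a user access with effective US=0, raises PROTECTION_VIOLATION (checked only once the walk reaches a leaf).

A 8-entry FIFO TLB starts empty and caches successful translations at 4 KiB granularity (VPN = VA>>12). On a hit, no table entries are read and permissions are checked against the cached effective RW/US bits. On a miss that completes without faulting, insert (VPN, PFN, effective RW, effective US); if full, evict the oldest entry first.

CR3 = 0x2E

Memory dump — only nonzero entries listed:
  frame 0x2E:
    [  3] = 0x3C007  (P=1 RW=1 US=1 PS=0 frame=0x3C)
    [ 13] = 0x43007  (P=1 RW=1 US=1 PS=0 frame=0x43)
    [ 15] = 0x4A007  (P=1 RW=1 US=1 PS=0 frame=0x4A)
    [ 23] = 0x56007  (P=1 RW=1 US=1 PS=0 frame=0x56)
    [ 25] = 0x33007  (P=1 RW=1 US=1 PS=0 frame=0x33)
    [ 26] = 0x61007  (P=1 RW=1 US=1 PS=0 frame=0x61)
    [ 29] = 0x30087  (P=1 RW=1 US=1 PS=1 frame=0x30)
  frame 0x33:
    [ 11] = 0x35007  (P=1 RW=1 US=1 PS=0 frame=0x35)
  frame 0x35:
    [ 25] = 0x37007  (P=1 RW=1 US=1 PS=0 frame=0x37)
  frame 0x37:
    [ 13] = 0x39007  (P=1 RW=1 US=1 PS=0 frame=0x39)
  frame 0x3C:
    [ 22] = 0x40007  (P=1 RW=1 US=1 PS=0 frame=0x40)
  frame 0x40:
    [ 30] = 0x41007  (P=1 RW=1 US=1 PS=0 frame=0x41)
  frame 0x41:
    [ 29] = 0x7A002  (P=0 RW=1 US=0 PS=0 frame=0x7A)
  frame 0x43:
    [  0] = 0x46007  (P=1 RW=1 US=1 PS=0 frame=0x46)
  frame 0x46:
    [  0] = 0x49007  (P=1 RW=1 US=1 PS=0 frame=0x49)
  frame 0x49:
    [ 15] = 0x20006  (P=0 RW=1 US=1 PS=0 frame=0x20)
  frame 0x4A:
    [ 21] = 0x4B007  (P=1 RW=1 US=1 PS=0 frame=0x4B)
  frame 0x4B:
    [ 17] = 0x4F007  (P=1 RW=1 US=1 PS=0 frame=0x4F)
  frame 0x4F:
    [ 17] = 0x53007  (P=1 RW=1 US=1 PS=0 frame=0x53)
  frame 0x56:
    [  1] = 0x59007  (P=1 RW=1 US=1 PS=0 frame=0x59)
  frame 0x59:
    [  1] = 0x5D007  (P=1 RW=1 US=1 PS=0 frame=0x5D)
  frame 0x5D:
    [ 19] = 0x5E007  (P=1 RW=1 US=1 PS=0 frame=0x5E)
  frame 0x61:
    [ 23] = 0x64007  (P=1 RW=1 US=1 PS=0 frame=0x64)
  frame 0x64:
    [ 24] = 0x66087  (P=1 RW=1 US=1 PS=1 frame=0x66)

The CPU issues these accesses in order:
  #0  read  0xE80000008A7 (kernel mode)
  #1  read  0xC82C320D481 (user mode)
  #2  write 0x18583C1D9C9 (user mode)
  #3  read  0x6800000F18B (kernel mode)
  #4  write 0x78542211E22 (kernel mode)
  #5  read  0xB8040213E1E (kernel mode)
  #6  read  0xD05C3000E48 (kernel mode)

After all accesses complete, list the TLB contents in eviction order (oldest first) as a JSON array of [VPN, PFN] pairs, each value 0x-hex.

Trace:
#0 VA=0xE80000008A7 (r,kernel):
  [0] read 0x2E idx=29: raw=0x30087 flags P=1 W=1 U=1 S=1
  → PA=0x308A7 (huge @L0)  (1 entries read)
#1 VA=0xC82C320D481 (r,user):
  [0] read 0x2E idx=25: raw=0x33007 flags P=1 W=1 U=1 S=0
  [1] read 0x33 idx=11: raw=0x35007 flags P=1 W=1 U=1 S=0
  [2] read 0x35 idx=25: raw=0x37007 flags P=1 W=1 U=1 S=0
  [3] read 0x37 idx=13: raw=0x39007 flags P=1 W=1 U=1 S=0
  → PA=0x39481  (4 entries read)
#2 VA=0x18583C1D9C9 (w,user):
  [0] read 0x2E idx=3: raw=0x3C007 flags P=1 W=1 U=1 S=0
  [1] read 0x3C idx=22: raw=0x40007 flags P=1 W=1 U=1 S=0
  [2] read 0x40 idx=30: raw=0x41007 flags P=1 W=1 U=1 S=0
  [3] read 0x41 idx=29: raw=0x7A002 flags P=0 W=1 U=0 S=0
  ⇒ fault: PAGE_NOT_PRESENT  — 4 lookups
#3 VA=0x6800000F18B (r,kernel):
  [0] read 0x2E idx=13: raw=0x43007 flags P=1 W=1 U=1 S=0
  [1] read 0x43 idx=0: raw=0x46007 flags P=1 W=1 U=1 S=0
  [2] read 0x46 idx=0: raw=0x49007 flags P=1 W=1 U=1 S=0
  [3] read 0x49 idx=15: raw=0x20006 flags P=0 W=1 U=1 S=0
  ⇒ fault: PAGE_NOT_PRESENT  — 4 lookups
#4 VA=0x78542211E22 (w,kernel):
  [0] read 0x2E idx=15: raw=0x4A007 flags P=1 W=1 U=1 S=0
  [1] read 0x4A idx=21: raw=0x4B007 flags P=1 W=1 U=1 S=0
  [2] read 0x4B idx=17: raw=0x4F007 flags P=1 W=1 U=1 S=0
  [3] read 0x4F idx=17: raw=0x53007 flags P=1 W=1 U=1 S=0
  → PA=0x53E22  (4 entries read)
#5 VA=0xB8040213E1E (r,kernel):
  [0] read 0x2E idx=23: raw=0x56007 flags P=1 W=1 U=1 S=0
  [1] read 0x56 idx=1: raw=0x59007 flags P=1 W=1 U=1 S=0
  [2] read 0x59 idx=1: raw=0x5D007 flags P=1 W=1 U=1 S=0
  [3] read 0x5D idx=19: raw=0x5E007 flags P=1 W=1 U=1 S=0
  → PA=0x5EE1E  (4 entries read)
#6 VA=0xD05C3000E48 (r,kernel):
  [0] read 0x2E idx=26: raw=0x61007 flags P=1 W=1 U=1 S=0
  [1] read 0x61 idx=23: raw=0x64007 flags P=1 W=1 U=1 S=0
  [2] read 0x64 idx=24: raw=0x66087 flags P=1 W=1 U=1 S=1
  → PA=0x66E48 (huge @L2)  (3 entries read)

TLB: [["0xE8000000", "0x30"], ["0xC82C320D", "0x39"], ["0x78542211", "0x53"], ["0xB8040213", "0x5E"], ["0xD05C3000", "0x66"]]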